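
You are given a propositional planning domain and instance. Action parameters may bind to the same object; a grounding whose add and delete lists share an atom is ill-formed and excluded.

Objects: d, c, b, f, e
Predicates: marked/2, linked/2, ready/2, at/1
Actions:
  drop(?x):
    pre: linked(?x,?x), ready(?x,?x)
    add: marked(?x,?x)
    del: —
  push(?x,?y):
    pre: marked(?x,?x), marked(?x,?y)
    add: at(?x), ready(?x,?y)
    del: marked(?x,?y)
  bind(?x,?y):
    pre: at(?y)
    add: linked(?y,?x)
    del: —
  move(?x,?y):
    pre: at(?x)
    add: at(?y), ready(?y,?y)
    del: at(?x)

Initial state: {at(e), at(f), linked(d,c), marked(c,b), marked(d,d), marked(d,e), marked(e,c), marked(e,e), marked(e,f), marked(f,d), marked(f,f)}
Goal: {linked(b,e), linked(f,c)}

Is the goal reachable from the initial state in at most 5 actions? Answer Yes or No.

1. bind(c,f)  →  {at(e), at(f), linked(d,c), linked(f,c), marked(c,b), marked(d,d), marked(d,e), marked(e,c), marked(e,e), marked(e,f), marked(f,d), marked(f,f)}
2. move(f,b)  →  {at(b), at(e), linked(d,c), linked(f,c), marked(c,b), marked(d,d), marked(d,e), marked(e,c), marked(e,e), marked(e,f), marked(f,d), marked(f,f), ready(b,b)}
3. bind(e,b)  →  {at(b), at(e), linked(b,e), linked(d,c), linked(f,c), marked(c,b), marked(d,d), marked(d,e), marked(e,c), marked(e,e), marked(e,f), marked(f,d), marked(f,f), ready(b,b)}
optimal plan length = 3; 3 ≤ 5

Yes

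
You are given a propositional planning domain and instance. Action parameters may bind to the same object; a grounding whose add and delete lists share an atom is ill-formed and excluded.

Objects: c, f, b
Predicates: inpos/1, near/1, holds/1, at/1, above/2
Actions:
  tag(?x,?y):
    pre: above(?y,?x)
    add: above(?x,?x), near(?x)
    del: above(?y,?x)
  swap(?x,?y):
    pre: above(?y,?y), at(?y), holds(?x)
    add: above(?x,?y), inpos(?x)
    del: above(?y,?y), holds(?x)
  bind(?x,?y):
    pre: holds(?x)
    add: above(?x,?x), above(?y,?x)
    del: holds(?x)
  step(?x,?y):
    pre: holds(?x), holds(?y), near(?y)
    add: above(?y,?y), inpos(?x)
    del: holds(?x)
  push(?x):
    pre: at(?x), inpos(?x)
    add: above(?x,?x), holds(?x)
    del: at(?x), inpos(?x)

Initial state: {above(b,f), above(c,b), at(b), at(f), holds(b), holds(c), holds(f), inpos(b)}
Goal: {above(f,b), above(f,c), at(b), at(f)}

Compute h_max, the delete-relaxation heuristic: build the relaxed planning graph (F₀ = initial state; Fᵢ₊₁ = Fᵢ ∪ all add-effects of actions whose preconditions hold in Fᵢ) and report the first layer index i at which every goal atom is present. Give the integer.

1

F0 = init (8 atoms)
F1 = F0 ∪ {above(b,b), above(b,c), above(c,c), above(c,f), above(f,b), above(f,c), above(f,f), near(b), near(f)}  (17 atoms)
goal ⊆ F1  ⇒  h_max = 1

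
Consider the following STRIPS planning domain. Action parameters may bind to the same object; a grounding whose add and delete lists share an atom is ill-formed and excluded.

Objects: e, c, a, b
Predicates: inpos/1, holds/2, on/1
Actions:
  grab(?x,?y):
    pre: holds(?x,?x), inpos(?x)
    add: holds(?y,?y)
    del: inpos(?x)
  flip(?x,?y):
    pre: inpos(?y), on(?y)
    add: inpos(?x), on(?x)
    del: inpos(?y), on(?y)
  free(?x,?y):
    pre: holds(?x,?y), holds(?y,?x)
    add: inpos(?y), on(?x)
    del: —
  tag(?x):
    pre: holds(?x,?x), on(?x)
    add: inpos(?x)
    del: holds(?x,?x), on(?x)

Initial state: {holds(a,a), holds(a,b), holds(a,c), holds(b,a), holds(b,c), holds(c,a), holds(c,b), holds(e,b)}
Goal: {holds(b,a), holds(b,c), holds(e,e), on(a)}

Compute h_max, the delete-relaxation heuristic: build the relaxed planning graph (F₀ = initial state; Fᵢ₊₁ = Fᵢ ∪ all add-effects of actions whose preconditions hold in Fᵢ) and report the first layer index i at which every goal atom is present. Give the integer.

2

F0 = init (8 atoms)
F1 = F0 ∪ {inpos(a), inpos(b), inpos(c), on(a), on(b), on(c)}  (14 atoms)
F2 = F1 ∪ {holds(b,b), holds(c,c), holds(e,e), inpos(e), on(e)}  (19 atoms)
goal ⊆ F2  ⇒  h_max = 2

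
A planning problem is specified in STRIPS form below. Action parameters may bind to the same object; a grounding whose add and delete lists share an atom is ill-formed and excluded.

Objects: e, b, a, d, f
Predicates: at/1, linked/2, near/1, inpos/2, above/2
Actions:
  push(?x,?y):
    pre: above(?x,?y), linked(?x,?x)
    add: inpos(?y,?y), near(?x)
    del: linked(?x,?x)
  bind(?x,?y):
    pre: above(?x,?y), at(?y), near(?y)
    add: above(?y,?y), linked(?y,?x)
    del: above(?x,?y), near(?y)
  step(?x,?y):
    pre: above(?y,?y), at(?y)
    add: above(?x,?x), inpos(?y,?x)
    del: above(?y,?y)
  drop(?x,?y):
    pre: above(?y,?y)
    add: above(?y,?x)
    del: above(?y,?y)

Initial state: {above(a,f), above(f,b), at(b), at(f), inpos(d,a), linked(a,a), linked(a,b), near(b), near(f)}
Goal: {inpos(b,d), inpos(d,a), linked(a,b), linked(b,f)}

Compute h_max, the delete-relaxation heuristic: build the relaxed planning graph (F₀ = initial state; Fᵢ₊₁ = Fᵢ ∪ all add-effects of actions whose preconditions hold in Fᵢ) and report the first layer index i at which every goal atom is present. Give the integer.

F0 = init (9 atoms)
F1 = F0 ∪ {above(b,b), above(f,f), inpos(f,f), linked(b,f), linked(f,a), near(a)}  (15 atoms)
F2 = F1 ∪ {above(a,a), above(b,a), above(b,d), above(b,e), above(b,f), above(d,d), above(e,e), above(f,a), above(f,d), above(f,e), inpos(b,a), inpos(b,d), inpos(b,e), inpos(b,f), inpos(f,a), inpos(f,b), inpos(f,d), inpos(f,e)}  (33 atoms)
goal ⊆ F2  ⇒  h_max = 2

2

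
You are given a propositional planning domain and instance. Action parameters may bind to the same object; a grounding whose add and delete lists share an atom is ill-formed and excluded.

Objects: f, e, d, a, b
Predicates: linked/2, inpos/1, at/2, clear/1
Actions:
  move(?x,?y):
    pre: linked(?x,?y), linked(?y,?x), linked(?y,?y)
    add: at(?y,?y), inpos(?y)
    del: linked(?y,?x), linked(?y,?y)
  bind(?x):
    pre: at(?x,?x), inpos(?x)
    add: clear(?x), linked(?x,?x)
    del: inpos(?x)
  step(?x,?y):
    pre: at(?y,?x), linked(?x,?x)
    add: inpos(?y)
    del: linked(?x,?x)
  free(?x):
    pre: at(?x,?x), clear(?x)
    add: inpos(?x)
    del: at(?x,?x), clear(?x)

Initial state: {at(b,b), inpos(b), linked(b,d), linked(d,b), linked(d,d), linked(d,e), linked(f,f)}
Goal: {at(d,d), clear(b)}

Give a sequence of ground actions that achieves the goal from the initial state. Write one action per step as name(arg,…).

move(d,d); bind(b)

1. move(d,d)  →  {at(b,b), at(d,d), inpos(b), inpos(d), linked(b,d), linked(d,b), linked(d,e), linked(f,f)}
2. bind(b)  →  {at(b,b), at(d,d), clear(b), inpos(d), linked(b,b), linked(b,d), linked(d,b), linked(d,e), linked(f,f)}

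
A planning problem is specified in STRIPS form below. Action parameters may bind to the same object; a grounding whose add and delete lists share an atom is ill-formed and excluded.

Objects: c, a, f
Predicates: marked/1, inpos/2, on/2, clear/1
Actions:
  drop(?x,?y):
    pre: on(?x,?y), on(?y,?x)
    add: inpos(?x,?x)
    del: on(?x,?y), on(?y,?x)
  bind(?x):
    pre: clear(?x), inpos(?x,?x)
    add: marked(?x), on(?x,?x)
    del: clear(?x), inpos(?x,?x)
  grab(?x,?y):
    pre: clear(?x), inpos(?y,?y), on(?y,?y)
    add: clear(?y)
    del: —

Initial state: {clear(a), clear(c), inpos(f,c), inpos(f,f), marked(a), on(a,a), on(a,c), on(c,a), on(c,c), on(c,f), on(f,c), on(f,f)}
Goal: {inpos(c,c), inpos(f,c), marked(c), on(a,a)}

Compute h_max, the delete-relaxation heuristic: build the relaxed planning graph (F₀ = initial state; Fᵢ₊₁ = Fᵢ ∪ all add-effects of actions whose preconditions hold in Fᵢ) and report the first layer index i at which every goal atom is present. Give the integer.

2

F0 = init (12 atoms)
F1 = F0 ∪ {clear(f), inpos(a,a), inpos(c,c)}  (15 atoms)
F2 = F1 ∪ {marked(c), marked(f)}  (17 atoms)
goal ⊆ F2  ⇒  h_max = 2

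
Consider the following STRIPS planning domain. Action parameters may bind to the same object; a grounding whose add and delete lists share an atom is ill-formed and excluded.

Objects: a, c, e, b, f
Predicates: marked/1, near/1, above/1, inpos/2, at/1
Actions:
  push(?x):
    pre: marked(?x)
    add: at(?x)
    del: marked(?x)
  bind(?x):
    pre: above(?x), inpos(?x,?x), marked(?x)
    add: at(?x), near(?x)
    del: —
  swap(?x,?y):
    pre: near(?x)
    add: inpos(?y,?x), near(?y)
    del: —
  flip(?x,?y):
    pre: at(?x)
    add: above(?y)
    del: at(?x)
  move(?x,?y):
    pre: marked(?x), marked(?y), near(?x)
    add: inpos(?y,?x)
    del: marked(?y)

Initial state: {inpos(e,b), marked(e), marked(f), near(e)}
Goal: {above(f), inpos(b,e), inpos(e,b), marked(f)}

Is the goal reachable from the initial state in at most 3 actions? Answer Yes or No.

1. push(e)  →  {at(e), inpos(e,b), marked(f), near(e)}
2. swap(e,b)  →  {at(e), inpos(b,e), inpos(e,b), marked(f), near(b), near(e)}
3. flip(e,f)  →  {above(f), inpos(b,e), inpos(e,b), marked(f), near(b), near(e)}
optimal plan length = 3; 3 ≤ 3

Yes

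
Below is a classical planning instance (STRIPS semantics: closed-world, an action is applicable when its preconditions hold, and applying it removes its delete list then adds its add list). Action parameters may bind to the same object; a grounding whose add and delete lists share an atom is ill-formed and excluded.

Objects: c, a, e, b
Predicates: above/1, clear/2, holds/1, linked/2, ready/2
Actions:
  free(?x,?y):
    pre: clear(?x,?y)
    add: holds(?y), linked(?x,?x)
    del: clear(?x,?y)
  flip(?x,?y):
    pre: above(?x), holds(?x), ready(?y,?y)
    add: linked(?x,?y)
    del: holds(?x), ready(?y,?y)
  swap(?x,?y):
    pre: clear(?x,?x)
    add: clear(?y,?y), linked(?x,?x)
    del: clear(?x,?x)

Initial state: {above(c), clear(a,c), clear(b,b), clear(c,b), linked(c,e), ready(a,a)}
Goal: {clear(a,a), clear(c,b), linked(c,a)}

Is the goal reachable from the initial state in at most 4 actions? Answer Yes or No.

Yes

1. free(a,c)  →  {above(c), clear(b,b), clear(c,b), holds(c), linked(a,a), linked(c,e), ready(a,a)}
2. flip(c,a)  →  {above(c), clear(b,b), clear(c,b), linked(a,a), linked(c,a), linked(c,e)}
3. swap(b,a)  →  {above(c), clear(a,a), clear(c,b), linked(a,a), linked(b,b), linked(c,a), linked(c,e)}
optimal plan length = 3; 3 ≤ 4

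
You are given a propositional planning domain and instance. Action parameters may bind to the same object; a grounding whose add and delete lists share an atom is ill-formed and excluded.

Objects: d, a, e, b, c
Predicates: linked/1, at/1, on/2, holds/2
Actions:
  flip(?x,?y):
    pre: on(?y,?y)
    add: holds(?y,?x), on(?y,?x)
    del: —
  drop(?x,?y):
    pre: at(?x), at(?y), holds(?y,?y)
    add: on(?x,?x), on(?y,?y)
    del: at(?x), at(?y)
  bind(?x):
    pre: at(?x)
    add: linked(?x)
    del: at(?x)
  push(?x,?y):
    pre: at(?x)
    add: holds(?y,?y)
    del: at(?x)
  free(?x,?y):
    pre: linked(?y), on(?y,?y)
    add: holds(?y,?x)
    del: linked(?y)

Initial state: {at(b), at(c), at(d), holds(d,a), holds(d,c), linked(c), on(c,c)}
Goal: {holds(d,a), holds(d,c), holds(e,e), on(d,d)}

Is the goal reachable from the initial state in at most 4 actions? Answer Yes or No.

Yes

1. flip(c,c)  →  {at(b), at(c), at(d), holds(c,c), holds(d,a), holds(d,c), linked(c), on(c,c)}
2. drop(d,c)  →  {at(b), holds(c,c), holds(d,a), holds(d,c), linked(c), on(c,c), on(d,d)}
3. push(b,e)  →  {holds(c,c), holds(d,a), holds(d,c), holds(e,e), linked(c), on(c,c), on(d,d)}
optimal plan length = 3; 3 ≤ 4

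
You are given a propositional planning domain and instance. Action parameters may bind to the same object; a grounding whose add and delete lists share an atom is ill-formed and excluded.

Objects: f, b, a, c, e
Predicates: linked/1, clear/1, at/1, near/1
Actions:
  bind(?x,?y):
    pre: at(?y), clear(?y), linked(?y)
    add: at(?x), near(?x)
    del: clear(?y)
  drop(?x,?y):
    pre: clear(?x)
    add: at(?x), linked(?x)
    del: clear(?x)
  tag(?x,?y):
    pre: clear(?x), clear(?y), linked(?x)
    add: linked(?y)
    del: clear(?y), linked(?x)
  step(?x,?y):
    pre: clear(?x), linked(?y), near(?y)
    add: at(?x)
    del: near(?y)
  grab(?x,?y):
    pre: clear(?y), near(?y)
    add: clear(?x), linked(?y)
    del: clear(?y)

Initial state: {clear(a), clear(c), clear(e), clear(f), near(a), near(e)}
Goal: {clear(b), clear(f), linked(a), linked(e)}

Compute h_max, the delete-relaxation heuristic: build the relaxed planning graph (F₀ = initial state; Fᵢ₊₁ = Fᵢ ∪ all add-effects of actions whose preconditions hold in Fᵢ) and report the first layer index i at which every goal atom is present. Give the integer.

1

F0 = init (6 atoms)
F1 = F0 ∪ {at(a), at(c), at(e), at(f), clear(b), linked(a), linked(c), linked(e), linked(f)}  (15 atoms)
goal ⊆ F1  ⇒  h_max = 1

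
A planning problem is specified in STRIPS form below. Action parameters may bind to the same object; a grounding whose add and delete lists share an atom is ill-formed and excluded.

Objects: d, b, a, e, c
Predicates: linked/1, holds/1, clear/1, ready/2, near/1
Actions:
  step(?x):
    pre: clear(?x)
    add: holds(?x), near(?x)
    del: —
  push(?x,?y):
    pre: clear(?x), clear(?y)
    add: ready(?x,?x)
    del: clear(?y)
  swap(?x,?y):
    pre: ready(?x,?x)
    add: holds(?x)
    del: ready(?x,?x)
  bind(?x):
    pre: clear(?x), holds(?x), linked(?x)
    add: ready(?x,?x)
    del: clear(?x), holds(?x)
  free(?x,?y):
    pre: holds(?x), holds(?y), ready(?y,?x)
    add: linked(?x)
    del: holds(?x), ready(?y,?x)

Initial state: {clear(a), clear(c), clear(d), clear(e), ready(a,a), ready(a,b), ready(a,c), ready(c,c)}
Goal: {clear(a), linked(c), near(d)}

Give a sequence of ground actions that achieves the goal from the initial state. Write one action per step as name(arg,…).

step(d); step(c); free(c,c)

1. step(d)  →  {clear(a), clear(c), clear(d), clear(e), holds(d), near(d), ready(a,a), ready(a,b), ready(a,c), ready(c,c)}
2. step(c)  →  {clear(a), clear(c), clear(d), clear(e), holds(c), holds(d), near(c), near(d), ready(a,a), ready(a,b), ready(a,c), ready(c,c)}
3. free(c,c)  →  {clear(a), clear(c), clear(d), clear(e), holds(d), linked(c), near(c), near(d), ready(a,a), ready(a,b), ready(a,c)}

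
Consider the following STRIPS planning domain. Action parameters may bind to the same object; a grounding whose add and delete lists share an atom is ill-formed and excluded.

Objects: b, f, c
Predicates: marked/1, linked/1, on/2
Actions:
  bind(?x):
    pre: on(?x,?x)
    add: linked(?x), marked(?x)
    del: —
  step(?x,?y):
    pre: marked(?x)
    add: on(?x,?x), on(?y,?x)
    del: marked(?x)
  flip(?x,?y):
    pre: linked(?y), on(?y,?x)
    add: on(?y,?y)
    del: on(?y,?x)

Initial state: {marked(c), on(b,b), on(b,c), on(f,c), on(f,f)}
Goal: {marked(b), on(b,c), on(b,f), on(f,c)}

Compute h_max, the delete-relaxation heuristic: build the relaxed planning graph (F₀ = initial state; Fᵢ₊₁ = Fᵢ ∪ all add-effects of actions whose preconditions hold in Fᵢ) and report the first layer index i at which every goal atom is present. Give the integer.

2

F0 = init (5 atoms)
F1 = F0 ∪ {linked(b), linked(f), marked(b), marked(f), on(c,c)}  (10 atoms)
F2 = F1 ∪ {linked(c), on(b,f), on(c,b), on(c,f), on(f,b)}  (15 atoms)
goal ⊆ F2  ⇒  h_max = 2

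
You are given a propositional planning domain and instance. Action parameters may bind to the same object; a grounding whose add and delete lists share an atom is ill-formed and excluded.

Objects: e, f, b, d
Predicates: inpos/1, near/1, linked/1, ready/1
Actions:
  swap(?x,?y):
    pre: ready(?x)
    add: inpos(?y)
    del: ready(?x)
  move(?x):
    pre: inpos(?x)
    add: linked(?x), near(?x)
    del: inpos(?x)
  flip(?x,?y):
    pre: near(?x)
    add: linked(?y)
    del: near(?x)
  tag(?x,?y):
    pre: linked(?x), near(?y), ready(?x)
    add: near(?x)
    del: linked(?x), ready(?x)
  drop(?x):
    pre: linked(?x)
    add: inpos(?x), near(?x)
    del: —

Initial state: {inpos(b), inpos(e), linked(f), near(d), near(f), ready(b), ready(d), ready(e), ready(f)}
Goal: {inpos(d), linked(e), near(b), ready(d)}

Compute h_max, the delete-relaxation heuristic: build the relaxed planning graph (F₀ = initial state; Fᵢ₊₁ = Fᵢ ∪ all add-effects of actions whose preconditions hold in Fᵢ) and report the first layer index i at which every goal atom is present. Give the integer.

1

F0 = init (9 atoms)
F1 = F0 ∪ {inpos(d), inpos(f), linked(b), linked(d), linked(e), near(b), near(e)}  (16 atoms)
goal ⊆ F1  ⇒  h_max = 1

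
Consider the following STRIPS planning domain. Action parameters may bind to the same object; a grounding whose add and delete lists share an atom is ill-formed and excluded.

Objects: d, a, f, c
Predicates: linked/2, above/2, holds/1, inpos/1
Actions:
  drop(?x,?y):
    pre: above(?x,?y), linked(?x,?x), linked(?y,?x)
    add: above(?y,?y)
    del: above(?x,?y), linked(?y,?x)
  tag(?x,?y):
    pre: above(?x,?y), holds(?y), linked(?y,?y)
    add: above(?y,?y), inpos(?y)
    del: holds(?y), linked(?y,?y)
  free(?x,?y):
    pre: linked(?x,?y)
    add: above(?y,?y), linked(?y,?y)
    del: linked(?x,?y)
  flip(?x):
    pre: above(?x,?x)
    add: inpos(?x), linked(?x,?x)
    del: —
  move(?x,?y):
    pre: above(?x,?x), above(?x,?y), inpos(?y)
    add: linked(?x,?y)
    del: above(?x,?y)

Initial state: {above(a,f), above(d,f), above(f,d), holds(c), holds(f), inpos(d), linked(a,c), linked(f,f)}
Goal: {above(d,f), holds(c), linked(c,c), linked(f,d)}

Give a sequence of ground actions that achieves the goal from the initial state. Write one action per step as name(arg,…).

tag(d,f); free(a,c); move(f,d)

1. tag(d,f)  →  {above(a,f), above(d,f), above(f,d), above(f,f), holds(c), inpos(d), inpos(f), linked(a,c)}
2. free(a,c)  →  {above(a,f), above(c,c), above(d,f), above(f,d), above(f,f), holds(c), inpos(d), inpos(f), linked(c,c)}
3. move(f,d)  →  {above(a,f), above(c,c), above(d,f), above(f,f), holds(c), inpos(d), inpos(f), linked(c,c), linked(f,d)}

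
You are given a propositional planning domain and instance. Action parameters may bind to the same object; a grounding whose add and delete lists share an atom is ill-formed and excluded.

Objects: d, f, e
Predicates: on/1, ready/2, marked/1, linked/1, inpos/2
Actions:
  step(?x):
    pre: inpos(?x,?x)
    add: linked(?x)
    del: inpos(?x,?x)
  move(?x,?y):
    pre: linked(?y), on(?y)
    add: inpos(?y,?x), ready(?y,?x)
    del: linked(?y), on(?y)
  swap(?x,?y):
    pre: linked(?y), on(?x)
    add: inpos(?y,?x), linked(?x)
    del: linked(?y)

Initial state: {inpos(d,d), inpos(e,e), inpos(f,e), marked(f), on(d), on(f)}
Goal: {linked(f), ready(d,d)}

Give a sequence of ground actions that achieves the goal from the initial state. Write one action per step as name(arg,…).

1. step(d)  →  {inpos(e,e), inpos(f,e), linked(d), marked(f), on(d), on(f)}
2. step(e)  →  {inpos(f,e), linked(d), linked(e), marked(f), on(d), on(f)}
3. move(d,d)  →  {inpos(d,d), inpos(f,e), linked(e), marked(f), on(f), ready(d,d)}
4. swap(f,e)  →  {inpos(d,d), inpos(e,f), inpos(f,e), linked(f), marked(f), on(f), ready(d,d)}

step(d); step(e); move(d,d); swap(f,e)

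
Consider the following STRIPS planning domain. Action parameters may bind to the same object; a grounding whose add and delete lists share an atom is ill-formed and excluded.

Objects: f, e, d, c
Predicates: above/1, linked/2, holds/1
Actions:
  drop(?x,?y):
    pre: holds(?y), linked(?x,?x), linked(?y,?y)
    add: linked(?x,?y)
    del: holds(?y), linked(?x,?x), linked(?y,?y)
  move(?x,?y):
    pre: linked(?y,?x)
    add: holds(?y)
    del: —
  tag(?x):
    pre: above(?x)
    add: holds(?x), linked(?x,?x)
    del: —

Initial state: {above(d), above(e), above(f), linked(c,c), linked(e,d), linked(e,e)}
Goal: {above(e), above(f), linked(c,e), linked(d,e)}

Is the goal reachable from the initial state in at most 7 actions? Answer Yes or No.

1. move(e,e)  →  {above(d), above(e), above(f), holds(e), linked(c,c), linked(e,d), linked(e,e)}
2. drop(c,e)  →  {above(d), above(e), above(f), linked(c,e), linked(e,d)}
3. tag(e)  →  {above(d), above(e), above(f), holds(e), linked(c,e), linked(e,d), linked(e,e)}
4. tag(d)  →  {above(d), above(e), above(f), holds(d), holds(e), linked(c,e), linked(d,d), linked(e,d), linked(e,e)}
5. drop(d,e)  →  {above(d), above(e), above(f), holds(d), linked(c,e), linked(d,e), linked(e,d)}
optimal plan length = 5; 5 ≤ 7

Yes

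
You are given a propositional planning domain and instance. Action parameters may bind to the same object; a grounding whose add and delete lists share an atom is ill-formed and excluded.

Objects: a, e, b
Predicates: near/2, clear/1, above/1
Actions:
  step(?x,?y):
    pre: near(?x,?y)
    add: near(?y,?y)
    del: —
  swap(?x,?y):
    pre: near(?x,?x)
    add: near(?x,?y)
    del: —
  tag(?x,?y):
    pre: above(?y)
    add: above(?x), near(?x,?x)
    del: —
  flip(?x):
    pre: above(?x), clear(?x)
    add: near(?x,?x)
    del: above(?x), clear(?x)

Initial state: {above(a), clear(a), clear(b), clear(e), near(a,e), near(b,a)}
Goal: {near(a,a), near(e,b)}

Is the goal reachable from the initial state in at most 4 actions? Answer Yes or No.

Yes

1. step(a,e)  →  {above(a), clear(a), clear(b), clear(e), near(a,e), near(b,a), near(e,e)}
2. step(b,a)  →  {above(a), clear(a), clear(b), clear(e), near(a,a), near(a,e), near(b,a), near(e,e)}
3. swap(e,b)  →  {above(a), clear(a), clear(b), clear(e), near(a,a), near(a,e), near(b,a), near(e,b), near(e,e)}
optimal plan length = 3; 3 ≤ 4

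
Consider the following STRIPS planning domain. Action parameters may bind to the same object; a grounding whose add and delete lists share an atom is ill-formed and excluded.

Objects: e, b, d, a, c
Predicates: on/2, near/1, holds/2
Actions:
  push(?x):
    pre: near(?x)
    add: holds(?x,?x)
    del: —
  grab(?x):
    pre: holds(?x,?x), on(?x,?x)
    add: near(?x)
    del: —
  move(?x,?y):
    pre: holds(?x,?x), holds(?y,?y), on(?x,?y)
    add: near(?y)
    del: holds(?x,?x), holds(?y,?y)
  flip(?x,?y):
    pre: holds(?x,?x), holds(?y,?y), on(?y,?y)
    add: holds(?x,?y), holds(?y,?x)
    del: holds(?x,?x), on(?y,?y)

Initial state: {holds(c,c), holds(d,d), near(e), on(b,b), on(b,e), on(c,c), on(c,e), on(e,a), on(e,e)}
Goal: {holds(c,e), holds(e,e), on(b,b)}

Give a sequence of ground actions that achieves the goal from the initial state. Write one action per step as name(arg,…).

push(e); flip(c,e)

1. push(e)  →  {holds(c,c), holds(d,d), holds(e,e), near(e), on(b,b), on(b,e), on(c,c), on(c,e), on(e,a), on(e,e)}
2. flip(c,e)  →  {holds(c,e), holds(d,d), holds(e,c), holds(e,e), near(e), on(b,b), on(b,e), on(c,c), on(c,e), on(e,a)}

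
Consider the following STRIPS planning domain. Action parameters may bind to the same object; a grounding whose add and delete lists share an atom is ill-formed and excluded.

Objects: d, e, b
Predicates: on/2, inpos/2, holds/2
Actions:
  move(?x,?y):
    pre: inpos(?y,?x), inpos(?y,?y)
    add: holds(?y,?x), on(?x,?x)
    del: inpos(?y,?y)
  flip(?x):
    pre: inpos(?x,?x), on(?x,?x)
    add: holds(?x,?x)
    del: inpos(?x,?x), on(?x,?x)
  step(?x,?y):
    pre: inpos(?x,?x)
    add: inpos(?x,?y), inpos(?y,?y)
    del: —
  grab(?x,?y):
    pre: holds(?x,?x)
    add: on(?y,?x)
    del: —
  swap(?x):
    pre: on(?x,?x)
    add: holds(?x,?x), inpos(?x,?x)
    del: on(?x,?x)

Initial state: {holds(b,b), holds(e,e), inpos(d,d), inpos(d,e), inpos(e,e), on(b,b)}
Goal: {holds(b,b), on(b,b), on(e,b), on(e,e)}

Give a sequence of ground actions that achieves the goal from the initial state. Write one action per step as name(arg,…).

1. move(e,d)  →  {holds(b,b), holds(d,e), holds(e,e), inpos(d,e), inpos(e,e), on(b,b), on(e,e)}
2. grab(b,e)  →  {holds(b,b), holds(d,e), holds(e,e), inpos(d,e), inpos(e,e), on(b,b), on(e,b), on(e,e)}

move(e,d); grab(b,e)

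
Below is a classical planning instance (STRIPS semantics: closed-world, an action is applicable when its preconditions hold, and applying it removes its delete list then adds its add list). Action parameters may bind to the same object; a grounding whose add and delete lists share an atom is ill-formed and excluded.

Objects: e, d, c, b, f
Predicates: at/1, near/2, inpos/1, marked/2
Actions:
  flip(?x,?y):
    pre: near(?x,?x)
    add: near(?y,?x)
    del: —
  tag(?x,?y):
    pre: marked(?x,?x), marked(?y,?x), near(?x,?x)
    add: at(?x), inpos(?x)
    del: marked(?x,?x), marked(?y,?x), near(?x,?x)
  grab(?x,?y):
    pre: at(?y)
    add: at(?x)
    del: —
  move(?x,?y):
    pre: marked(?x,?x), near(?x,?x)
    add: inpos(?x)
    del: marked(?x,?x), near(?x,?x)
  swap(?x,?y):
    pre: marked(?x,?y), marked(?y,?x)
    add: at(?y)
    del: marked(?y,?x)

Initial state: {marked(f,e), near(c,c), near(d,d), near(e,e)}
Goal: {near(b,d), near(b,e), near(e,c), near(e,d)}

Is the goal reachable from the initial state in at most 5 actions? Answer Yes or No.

1. flip(e,b)  →  {marked(f,e), near(b,e), near(c,c), near(d,d), near(e,e)}
2. flip(d,e)  →  {marked(f,e), near(b,e), near(c,c), near(d,d), near(e,d), near(e,e)}
3. flip(d,b)  →  {marked(f,e), near(b,d), near(b,e), near(c,c), near(d,d), near(e,d), near(e,e)}
4. flip(c,e)  →  {marked(f,e), near(b,d), near(b,e), near(c,c), near(d,d), near(e,c), near(e,d), near(e,e)}
optimal plan length = 4; 4 ≤ 5

Yes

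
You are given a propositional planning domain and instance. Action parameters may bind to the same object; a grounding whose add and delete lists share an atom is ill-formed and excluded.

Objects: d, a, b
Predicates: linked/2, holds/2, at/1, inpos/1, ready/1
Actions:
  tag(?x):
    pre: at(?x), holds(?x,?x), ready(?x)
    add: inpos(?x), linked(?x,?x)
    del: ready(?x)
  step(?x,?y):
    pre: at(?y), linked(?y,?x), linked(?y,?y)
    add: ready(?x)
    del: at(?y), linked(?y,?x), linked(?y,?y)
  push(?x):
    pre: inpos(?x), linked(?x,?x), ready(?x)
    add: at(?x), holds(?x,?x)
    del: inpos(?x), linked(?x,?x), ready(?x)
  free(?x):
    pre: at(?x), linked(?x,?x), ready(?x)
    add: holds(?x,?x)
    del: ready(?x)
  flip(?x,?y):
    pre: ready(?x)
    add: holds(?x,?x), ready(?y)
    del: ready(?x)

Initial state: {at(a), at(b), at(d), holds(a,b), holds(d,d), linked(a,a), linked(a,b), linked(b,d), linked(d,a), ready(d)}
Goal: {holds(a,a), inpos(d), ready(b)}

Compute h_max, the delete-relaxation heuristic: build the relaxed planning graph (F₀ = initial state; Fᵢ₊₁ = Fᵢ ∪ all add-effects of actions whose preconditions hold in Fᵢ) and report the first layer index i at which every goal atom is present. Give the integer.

F0 = init (10 atoms)
F1 = F0 ∪ {inpos(d), linked(d,d), ready(a), ready(b)}  (14 atoms)
F2 = F1 ∪ {holds(a,a), holds(b,b)}  (16 atoms)
goal ⊆ F2  ⇒  h_max = 2

2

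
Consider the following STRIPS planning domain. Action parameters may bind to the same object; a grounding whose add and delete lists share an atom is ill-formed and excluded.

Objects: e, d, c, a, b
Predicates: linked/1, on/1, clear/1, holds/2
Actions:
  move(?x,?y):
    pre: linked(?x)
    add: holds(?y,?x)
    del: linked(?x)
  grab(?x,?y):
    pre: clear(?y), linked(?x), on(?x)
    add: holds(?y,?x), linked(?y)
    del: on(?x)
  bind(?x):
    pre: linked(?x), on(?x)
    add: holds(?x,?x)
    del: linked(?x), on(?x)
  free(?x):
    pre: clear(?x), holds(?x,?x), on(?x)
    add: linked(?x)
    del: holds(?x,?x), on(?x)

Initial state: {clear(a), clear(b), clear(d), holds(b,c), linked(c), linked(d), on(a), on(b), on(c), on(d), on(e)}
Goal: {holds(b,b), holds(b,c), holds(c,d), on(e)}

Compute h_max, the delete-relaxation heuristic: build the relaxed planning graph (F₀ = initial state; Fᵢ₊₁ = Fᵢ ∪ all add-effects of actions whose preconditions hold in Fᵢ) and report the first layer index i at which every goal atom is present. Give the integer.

F0 = init (11 atoms)
F1 = F0 ∪ {holds(a,c), holds(a,d), holds(b,d), holds(c,c), holds(c,d), holds(d,c), holds(d,d), holds(e,c), holds(e,d), linked(a), linked(b)}  (22 atoms)
F2 = F1 ∪ {holds(a,a), holds(a,b), holds(b,a), holds(b,b), holds(c,a), holds(c,b), holds(d,a), holds(d,b), holds(e,a), holds(e,b)}  (32 atoms)
goal ⊆ F2  ⇒  h_max = 2

2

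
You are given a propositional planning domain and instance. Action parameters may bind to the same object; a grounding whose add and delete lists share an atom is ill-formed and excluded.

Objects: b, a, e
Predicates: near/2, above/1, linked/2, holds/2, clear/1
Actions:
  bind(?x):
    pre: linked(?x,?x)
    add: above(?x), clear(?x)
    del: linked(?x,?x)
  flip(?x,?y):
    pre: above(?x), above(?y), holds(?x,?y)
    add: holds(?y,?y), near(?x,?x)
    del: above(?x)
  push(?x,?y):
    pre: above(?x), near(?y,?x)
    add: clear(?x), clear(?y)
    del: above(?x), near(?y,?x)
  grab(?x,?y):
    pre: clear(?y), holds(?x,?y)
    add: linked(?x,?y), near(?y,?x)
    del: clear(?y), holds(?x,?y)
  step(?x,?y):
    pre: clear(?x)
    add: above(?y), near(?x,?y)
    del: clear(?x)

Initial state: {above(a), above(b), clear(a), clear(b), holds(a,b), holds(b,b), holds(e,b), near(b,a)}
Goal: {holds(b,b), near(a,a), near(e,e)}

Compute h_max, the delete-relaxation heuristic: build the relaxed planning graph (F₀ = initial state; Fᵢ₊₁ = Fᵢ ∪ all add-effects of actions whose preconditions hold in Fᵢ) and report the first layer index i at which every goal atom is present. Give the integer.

2

F0 = init (8 atoms)
F1 = F0 ∪ {above(e), linked(a,b), linked(b,b), linked(e,b), near(a,a), near(a,b), near(a,e), near(b,b), near(b,e)}  (17 atoms)
F2 = F1 ∪ {clear(e), near(e,e)}  (19 atoms)
goal ⊆ F2  ⇒  h_max = 2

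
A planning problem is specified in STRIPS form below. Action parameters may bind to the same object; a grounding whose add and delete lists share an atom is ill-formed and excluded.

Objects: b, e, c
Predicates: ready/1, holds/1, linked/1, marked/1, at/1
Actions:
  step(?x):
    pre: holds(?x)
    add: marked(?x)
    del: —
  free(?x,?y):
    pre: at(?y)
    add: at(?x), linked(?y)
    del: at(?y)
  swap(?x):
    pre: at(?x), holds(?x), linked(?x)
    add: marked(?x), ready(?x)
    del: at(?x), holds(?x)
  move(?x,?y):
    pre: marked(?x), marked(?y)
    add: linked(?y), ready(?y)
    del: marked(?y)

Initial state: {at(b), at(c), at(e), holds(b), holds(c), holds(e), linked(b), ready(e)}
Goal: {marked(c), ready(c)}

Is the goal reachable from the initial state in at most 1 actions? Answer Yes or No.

No

1. step(c)  →  {at(b), at(c), at(e), holds(b), holds(c), holds(e), linked(b), marked(c), ready(e)}
2. move(c,c)  →  {at(b), at(c), at(e), holds(b), holds(c), holds(e), linked(b), linked(c), ready(c), ready(e)}
3. step(c)  →  {at(b), at(c), at(e), holds(b), holds(c), holds(e), linked(b), linked(c), marked(c), ready(c), ready(e)}
optimal plan length = 3; 3 > 1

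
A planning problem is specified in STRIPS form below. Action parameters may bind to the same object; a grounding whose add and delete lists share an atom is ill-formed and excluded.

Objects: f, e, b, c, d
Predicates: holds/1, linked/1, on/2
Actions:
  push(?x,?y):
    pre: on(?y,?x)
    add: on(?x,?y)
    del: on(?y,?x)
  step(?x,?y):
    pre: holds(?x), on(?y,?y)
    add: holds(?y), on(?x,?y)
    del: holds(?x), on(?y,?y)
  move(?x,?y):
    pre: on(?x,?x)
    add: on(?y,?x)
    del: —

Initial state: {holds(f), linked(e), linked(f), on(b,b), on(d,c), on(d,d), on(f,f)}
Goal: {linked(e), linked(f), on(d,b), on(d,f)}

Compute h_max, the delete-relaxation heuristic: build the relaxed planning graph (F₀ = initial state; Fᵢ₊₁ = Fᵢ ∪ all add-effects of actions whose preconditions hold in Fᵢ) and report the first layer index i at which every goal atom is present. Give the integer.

F0 = init (7 atoms)
F1 = F0 ∪ {holds(b), holds(d), on(b,d), on(b,f), on(c,b), on(c,d), on(c,f), on(d,b), on(d,f), on(e,b), on(e,d), on(e,f), on(f,b), on(f,d)}  (21 atoms)
goal ⊆ F1  ⇒  h_max = 1

1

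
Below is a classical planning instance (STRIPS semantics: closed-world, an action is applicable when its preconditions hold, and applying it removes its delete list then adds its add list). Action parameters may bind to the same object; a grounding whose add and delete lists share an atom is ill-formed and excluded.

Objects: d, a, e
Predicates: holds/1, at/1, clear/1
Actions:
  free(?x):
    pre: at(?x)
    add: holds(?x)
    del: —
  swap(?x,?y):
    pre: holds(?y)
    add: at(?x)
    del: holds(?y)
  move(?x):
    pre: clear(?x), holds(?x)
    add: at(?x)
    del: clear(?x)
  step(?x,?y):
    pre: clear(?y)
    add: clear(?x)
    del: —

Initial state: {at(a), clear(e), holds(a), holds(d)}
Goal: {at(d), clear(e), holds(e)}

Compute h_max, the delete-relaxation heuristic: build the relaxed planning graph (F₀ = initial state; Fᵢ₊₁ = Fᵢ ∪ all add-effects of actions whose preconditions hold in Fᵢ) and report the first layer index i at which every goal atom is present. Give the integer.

F0 = init (4 atoms)
F1 = F0 ∪ {at(d), at(e), clear(a), clear(d)}  (8 atoms)
F2 = F1 ∪ {holds(e)}  (9 atoms)
goal ⊆ F2  ⇒  h_max = 2

2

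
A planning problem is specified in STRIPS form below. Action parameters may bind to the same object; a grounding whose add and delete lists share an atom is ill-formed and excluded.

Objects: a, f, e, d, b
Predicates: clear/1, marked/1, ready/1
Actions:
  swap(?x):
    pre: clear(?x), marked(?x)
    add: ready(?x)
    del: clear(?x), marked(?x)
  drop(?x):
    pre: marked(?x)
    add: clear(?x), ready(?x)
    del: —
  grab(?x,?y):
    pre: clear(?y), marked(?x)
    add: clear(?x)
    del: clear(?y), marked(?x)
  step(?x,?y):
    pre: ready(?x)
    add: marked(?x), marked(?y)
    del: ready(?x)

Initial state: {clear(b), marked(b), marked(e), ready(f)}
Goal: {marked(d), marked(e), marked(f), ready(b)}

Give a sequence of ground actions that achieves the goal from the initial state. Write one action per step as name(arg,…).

swap(b); step(f,d)

1. swap(b)  →  {marked(e), ready(b), ready(f)}
2. step(f,d)  →  {marked(d), marked(e), marked(f), ready(b)}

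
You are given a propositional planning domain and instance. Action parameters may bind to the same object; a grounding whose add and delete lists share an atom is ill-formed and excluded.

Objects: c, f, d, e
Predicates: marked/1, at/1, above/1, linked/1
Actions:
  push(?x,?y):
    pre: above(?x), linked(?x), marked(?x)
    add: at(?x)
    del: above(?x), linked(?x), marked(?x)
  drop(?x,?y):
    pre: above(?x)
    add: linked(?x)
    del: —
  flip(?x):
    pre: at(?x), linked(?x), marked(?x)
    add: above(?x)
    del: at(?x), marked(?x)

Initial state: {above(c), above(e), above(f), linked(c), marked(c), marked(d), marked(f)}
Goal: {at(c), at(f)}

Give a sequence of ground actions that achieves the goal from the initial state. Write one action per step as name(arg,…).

1. push(c,c)  →  {above(e), above(f), at(c), marked(d), marked(f)}
2. drop(f,c)  →  {above(e), above(f), at(c), linked(f), marked(d), marked(f)}
3. push(f,c)  →  {above(e), at(c), at(f), marked(d)}

push(c,c); drop(f,c); push(f,c)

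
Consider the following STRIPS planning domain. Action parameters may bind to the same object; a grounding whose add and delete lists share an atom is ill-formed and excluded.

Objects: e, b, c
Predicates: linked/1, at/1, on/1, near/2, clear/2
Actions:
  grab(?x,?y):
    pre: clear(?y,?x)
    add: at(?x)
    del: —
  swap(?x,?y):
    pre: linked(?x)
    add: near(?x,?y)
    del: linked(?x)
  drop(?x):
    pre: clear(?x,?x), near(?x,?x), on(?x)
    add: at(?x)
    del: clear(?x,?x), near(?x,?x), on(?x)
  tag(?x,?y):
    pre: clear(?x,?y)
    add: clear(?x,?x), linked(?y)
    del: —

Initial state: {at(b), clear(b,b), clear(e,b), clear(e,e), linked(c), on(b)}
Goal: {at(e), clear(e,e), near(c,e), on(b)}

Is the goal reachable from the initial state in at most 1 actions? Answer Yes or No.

No

1. grab(e,e)  →  {at(b), at(e), clear(b,b), clear(e,b), clear(e,e), linked(c), on(b)}
2. swap(c,e)  →  {at(b), at(e), clear(b,b), clear(e,b), clear(e,e), near(c,e), on(b)}
optimal plan length = 2; 2 > 1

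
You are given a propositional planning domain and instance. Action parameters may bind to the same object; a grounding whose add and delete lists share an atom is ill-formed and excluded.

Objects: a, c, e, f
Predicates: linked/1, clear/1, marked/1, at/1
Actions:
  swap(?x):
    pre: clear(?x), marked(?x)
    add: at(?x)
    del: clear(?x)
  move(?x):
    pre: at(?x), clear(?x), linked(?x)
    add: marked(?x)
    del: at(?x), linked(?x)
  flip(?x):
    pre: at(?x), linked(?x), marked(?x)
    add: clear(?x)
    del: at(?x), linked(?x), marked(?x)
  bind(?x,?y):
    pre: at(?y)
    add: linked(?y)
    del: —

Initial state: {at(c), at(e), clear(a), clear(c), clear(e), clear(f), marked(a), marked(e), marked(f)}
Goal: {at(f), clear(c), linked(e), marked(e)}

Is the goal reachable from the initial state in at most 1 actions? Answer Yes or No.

No

1. swap(f)  →  {at(c), at(e), at(f), clear(a), clear(c), clear(e), marked(a), marked(e), marked(f)}
2. bind(a,e)  →  {at(c), at(e), at(f), clear(a), clear(c), clear(e), linked(e), marked(a), marked(e), marked(f)}
optimal plan length = 2; 2 > 1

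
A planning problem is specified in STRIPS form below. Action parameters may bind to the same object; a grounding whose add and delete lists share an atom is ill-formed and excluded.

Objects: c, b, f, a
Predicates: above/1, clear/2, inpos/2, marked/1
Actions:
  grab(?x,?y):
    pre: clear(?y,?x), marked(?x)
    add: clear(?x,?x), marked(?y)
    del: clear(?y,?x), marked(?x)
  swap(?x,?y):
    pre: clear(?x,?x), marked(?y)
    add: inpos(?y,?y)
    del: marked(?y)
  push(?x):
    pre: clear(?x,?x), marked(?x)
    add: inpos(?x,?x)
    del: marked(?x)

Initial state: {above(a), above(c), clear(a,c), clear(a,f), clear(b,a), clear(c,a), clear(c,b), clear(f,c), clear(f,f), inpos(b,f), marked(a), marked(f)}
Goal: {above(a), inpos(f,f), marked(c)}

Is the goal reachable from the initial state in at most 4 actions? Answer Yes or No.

1. grab(a,c)  →  {above(a), above(c), clear(a,a), clear(a,c), clear(a,f), clear(b,a), clear(c,b), clear(f,c), clear(f,f), inpos(b,f), marked(c), marked(f)}
2. swap(f,f)  →  {above(a), above(c), clear(a,a), clear(a,c), clear(a,f), clear(b,a), clear(c,b), clear(f,c), clear(f,f), inpos(b,f), inpos(f,f), marked(c)}
optimal plan length = 2; 2 ≤ 4

Yes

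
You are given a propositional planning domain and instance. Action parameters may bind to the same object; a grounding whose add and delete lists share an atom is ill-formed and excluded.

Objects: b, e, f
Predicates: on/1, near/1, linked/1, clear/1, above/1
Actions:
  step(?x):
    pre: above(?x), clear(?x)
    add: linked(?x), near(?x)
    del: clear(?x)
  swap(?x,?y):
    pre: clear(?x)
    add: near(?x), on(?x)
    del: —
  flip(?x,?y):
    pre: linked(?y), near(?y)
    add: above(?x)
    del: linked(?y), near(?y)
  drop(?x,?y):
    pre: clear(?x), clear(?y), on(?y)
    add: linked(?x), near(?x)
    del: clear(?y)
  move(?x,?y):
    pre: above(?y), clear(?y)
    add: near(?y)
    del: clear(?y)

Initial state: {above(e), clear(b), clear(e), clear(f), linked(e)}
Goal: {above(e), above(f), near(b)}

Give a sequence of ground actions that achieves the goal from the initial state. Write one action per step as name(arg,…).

step(e); swap(b,b); flip(f,e)

1. step(e)  →  {above(e), clear(b), clear(f), linked(e), near(e)}
2. swap(b,b)  →  {above(e), clear(b), clear(f), linked(e), near(b), near(e), on(b)}
3. flip(f,e)  →  {above(e), above(f), clear(b), clear(f), near(b), on(b)}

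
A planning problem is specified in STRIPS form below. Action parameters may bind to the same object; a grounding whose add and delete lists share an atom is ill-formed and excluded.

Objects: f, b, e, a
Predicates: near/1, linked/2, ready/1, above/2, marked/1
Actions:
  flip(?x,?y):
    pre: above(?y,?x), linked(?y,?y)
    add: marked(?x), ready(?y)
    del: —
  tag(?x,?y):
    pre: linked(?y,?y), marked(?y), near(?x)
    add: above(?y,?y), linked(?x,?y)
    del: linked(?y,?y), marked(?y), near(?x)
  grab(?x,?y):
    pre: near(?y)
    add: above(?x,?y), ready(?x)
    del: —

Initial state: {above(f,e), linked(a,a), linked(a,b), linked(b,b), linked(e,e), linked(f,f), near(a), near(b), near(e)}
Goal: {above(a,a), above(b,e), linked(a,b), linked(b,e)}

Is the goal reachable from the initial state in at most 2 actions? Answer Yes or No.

1. flip(e,f)  →  {above(f,e), linked(a,a), linked(a,b), linked(b,b), linked(e,e), linked(f,f), marked(e), near(a), near(b), near(e), ready(f)}
2. tag(b,e)  →  {above(e,e), above(f,e), linked(a,a), linked(a,b), linked(b,b), linked(b,e), linked(f,f), near(a), near(e), ready(f)}
3. grab(b,e)  →  {above(b,e), above(e,e), above(f,e), linked(a,a), linked(a,b), linked(b,b), linked(b,e), linked(f,f), near(a), near(e), ready(b), ready(f)}
4. grab(a,a)  →  {above(a,a), above(b,e), above(e,e), above(f,e), linked(a,a), linked(a,b), linked(b,b), linked(b,e), linked(f,f), near(a), near(e), ready(a), ready(b), ready(f)}
optimal plan length = 4; 4 > 2

No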